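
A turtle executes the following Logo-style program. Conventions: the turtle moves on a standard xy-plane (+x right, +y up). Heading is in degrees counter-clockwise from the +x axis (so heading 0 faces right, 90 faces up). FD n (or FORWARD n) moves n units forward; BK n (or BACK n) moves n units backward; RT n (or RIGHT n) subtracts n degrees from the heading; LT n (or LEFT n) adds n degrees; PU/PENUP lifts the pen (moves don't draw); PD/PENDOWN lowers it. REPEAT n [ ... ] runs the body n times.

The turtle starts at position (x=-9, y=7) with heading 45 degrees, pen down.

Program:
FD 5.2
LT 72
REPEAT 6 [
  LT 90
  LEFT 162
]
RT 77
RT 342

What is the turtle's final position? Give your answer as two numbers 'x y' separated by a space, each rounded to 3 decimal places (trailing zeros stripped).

Answer: -5.323 10.677

Derivation:
Executing turtle program step by step:
Start: pos=(-9,7), heading=45, pen down
FD 5.2: (-9,7) -> (-5.323,10.677) [heading=45, draw]
LT 72: heading 45 -> 117
REPEAT 6 [
  -- iteration 1/6 --
  LT 90: heading 117 -> 207
  LT 162: heading 207 -> 9
  -- iteration 2/6 --
  LT 90: heading 9 -> 99
  LT 162: heading 99 -> 261
  -- iteration 3/6 --
  LT 90: heading 261 -> 351
  LT 162: heading 351 -> 153
  -- iteration 4/6 --
  LT 90: heading 153 -> 243
  LT 162: heading 243 -> 45
  -- iteration 5/6 --
  LT 90: heading 45 -> 135
  LT 162: heading 135 -> 297
  -- iteration 6/6 --
  LT 90: heading 297 -> 27
  LT 162: heading 27 -> 189
]
RT 77: heading 189 -> 112
RT 342: heading 112 -> 130
Final: pos=(-5.323,10.677), heading=130, 1 segment(s) drawn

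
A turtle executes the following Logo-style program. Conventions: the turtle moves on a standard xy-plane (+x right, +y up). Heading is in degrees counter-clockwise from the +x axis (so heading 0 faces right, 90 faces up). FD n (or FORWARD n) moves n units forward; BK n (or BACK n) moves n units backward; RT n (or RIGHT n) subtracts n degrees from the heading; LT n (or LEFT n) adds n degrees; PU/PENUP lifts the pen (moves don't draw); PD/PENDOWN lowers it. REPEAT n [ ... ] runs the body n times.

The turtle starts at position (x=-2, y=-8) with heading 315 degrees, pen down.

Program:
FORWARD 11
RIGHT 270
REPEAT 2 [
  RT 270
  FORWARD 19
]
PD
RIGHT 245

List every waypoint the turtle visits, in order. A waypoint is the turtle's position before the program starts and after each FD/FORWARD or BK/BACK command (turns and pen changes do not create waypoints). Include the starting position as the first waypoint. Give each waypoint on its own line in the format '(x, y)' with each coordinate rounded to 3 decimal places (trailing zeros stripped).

Executing turtle program step by step:
Start: pos=(-2,-8), heading=315, pen down
FD 11: (-2,-8) -> (5.778,-15.778) [heading=315, draw]
RT 270: heading 315 -> 45
REPEAT 2 [
  -- iteration 1/2 --
  RT 270: heading 45 -> 135
  FD 19: (5.778,-15.778) -> (-7.657,-2.343) [heading=135, draw]
  -- iteration 2/2 --
  RT 270: heading 135 -> 225
  FD 19: (-7.657,-2.343) -> (-21.092,-15.778) [heading=225, draw]
]
PD: pen down
RT 245: heading 225 -> 340
Final: pos=(-21.092,-15.778), heading=340, 3 segment(s) drawn
Waypoints (4 total):
(-2, -8)
(5.778, -15.778)
(-7.657, -2.343)
(-21.092, -15.778)

Answer: (-2, -8)
(5.778, -15.778)
(-7.657, -2.343)
(-21.092, -15.778)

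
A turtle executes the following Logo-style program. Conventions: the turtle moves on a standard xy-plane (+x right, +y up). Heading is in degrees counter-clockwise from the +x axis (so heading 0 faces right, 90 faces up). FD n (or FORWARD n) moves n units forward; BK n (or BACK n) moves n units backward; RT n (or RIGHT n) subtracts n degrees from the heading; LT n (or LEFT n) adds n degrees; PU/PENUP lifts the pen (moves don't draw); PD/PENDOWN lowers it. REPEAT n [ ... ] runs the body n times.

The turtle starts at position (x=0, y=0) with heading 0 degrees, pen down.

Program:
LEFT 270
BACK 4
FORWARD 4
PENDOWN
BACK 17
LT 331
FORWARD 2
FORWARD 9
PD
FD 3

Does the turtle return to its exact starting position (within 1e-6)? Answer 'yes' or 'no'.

Executing turtle program step by step:
Start: pos=(0,0), heading=0, pen down
LT 270: heading 0 -> 270
BK 4: (0,0) -> (0,4) [heading=270, draw]
FD 4: (0,4) -> (0,0) [heading=270, draw]
PD: pen down
BK 17: (0,0) -> (0,17) [heading=270, draw]
LT 331: heading 270 -> 241
FD 2: (0,17) -> (-0.97,15.251) [heading=241, draw]
FD 9: (-0.97,15.251) -> (-5.333,7.379) [heading=241, draw]
PD: pen down
FD 3: (-5.333,7.379) -> (-6.787,4.755) [heading=241, draw]
Final: pos=(-6.787,4.755), heading=241, 6 segment(s) drawn

Start position: (0, 0)
Final position: (-6.787, 4.755)
Distance = 8.287; >= 1e-6 -> NOT closed

Answer: no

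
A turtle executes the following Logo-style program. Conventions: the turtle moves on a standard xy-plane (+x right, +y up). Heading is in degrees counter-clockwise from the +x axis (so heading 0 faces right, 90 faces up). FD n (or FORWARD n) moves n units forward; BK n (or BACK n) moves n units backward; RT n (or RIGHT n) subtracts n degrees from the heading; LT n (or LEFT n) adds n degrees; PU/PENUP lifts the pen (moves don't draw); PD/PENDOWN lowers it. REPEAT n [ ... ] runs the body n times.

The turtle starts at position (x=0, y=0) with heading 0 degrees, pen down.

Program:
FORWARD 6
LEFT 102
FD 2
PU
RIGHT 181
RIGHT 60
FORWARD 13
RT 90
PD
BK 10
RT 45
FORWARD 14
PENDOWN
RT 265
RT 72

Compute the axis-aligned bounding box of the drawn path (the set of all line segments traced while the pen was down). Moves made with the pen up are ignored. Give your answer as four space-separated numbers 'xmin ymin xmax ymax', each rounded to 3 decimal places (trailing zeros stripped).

Executing turtle program step by step:
Start: pos=(0,0), heading=0, pen down
FD 6: (0,0) -> (6,0) [heading=0, draw]
LT 102: heading 0 -> 102
FD 2: (6,0) -> (5.584,1.956) [heading=102, draw]
PU: pen up
RT 181: heading 102 -> 281
RT 60: heading 281 -> 221
FD 13: (5.584,1.956) -> (-4.227,-6.572) [heading=221, move]
RT 90: heading 221 -> 131
PD: pen down
BK 10: (-4.227,-6.572) -> (2.334,-14.12) [heading=131, draw]
RT 45: heading 131 -> 86
FD 14: (2.334,-14.12) -> (3.31,-0.154) [heading=86, draw]
PD: pen down
RT 265: heading 86 -> 181
RT 72: heading 181 -> 109
Final: pos=(3.31,-0.154), heading=109, 4 segment(s) drawn

Segment endpoints: x in {-4.227, 0, 2.334, 3.31, 5.584, 6}, y in {-14.12, -6.572, -0.154, 0, 1.956}
xmin=-4.227, ymin=-14.12, xmax=6, ymax=1.956

Answer: -4.227 -14.12 6 1.956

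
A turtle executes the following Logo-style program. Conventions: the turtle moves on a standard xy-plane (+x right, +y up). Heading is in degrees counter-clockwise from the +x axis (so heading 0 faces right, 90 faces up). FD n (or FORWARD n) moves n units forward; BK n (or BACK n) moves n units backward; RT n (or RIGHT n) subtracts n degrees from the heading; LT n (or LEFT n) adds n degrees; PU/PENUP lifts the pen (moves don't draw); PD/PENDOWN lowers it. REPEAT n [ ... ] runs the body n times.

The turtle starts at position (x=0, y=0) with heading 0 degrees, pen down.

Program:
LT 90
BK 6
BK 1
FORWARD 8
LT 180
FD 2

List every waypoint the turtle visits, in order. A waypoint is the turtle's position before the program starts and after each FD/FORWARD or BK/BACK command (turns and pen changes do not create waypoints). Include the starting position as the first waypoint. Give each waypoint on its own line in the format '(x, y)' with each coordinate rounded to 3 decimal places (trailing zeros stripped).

Executing turtle program step by step:
Start: pos=(0,0), heading=0, pen down
LT 90: heading 0 -> 90
BK 6: (0,0) -> (0,-6) [heading=90, draw]
BK 1: (0,-6) -> (0,-7) [heading=90, draw]
FD 8: (0,-7) -> (0,1) [heading=90, draw]
LT 180: heading 90 -> 270
FD 2: (0,1) -> (0,-1) [heading=270, draw]
Final: pos=(0,-1), heading=270, 4 segment(s) drawn
Waypoints (5 total):
(0, 0)
(0, -6)
(0, -7)
(0, 1)
(0, -1)

Answer: (0, 0)
(0, -6)
(0, -7)
(0, 1)
(0, -1)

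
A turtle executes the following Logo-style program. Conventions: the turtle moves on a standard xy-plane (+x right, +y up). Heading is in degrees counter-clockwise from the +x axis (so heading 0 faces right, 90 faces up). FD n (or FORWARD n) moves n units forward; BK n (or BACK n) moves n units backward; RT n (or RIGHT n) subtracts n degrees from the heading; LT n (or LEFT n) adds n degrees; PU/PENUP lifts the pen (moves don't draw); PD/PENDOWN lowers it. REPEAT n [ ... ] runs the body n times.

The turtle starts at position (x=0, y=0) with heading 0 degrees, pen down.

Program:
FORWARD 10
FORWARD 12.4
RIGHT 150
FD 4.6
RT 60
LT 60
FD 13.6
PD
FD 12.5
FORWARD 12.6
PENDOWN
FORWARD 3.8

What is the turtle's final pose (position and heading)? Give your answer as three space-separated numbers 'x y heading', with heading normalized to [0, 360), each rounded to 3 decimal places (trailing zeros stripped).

Executing turtle program step by step:
Start: pos=(0,0), heading=0, pen down
FD 10: (0,0) -> (10,0) [heading=0, draw]
FD 12.4: (10,0) -> (22.4,0) [heading=0, draw]
RT 150: heading 0 -> 210
FD 4.6: (22.4,0) -> (18.416,-2.3) [heading=210, draw]
RT 60: heading 210 -> 150
LT 60: heading 150 -> 210
FD 13.6: (18.416,-2.3) -> (6.638,-9.1) [heading=210, draw]
PD: pen down
FD 12.5: (6.638,-9.1) -> (-4.187,-15.35) [heading=210, draw]
FD 12.6: (-4.187,-15.35) -> (-15.099,-21.65) [heading=210, draw]
PD: pen down
FD 3.8: (-15.099,-21.65) -> (-18.39,-23.55) [heading=210, draw]
Final: pos=(-18.39,-23.55), heading=210, 7 segment(s) drawn

Answer: -18.39 -23.55 210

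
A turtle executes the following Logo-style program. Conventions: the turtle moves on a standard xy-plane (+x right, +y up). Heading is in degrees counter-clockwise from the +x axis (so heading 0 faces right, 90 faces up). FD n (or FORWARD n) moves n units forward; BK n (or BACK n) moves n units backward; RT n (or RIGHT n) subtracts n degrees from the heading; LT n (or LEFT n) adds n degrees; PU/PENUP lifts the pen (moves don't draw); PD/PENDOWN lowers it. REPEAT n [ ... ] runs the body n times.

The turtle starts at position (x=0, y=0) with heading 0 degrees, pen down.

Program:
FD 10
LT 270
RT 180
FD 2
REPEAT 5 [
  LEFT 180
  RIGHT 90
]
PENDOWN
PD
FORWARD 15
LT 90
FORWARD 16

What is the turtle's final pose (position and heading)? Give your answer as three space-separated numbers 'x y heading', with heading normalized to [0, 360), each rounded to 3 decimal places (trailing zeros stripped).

Answer: -5 -14 270

Derivation:
Executing turtle program step by step:
Start: pos=(0,0), heading=0, pen down
FD 10: (0,0) -> (10,0) [heading=0, draw]
LT 270: heading 0 -> 270
RT 180: heading 270 -> 90
FD 2: (10,0) -> (10,2) [heading=90, draw]
REPEAT 5 [
  -- iteration 1/5 --
  LT 180: heading 90 -> 270
  RT 90: heading 270 -> 180
  -- iteration 2/5 --
  LT 180: heading 180 -> 0
  RT 90: heading 0 -> 270
  -- iteration 3/5 --
  LT 180: heading 270 -> 90
  RT 90: heading 90 -> 0
  -- iteration 4/5 --
  LT 180: heading 0 -> 180
  RT 90: heading 180 -> 90
  -- iteration 5/5 --
  LT 180: heading 90 -> 270
  RT 90: heading 270 -> 180
]
PD: pen down
PD: pen down
FD 15: (10,2) -> (-5,2) [heading=180, draw]
LT 90: heading 180 -> 270
FD 16: (-5,2) -> (-5,-14) [heading=270, draw]
Final: pos=(-5,-14), heading=270, 4 segment(s) drawn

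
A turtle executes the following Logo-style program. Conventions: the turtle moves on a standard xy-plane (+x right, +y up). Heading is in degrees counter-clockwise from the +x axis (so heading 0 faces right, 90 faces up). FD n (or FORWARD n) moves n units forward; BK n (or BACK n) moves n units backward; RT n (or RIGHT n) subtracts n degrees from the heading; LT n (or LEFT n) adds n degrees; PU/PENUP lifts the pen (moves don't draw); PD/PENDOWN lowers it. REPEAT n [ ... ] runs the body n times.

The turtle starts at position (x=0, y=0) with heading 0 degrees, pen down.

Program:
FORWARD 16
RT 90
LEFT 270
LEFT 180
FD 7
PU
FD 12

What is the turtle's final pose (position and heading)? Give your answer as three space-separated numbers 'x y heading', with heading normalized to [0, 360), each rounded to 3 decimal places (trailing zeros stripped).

Answer: 35 0 0

Derivation:
Executing turtle program step by step:
Start: pos=(0,0), heading=0, pen down
FD 16: (0,0) -> (16,0) [heading=0, draw]
RT 90: heading 0 -> 270
LT 270: heading 270 -> 180
LT 180: heading 180 -> 0
FD 7: (16,0) -> (23,0) [heading=0, draw]
PU: pen up
FD 12: (23,0) -> (35,0) [heading=0, move]
Final: pos=(35,0), heading=0, 2 segment(s) drawn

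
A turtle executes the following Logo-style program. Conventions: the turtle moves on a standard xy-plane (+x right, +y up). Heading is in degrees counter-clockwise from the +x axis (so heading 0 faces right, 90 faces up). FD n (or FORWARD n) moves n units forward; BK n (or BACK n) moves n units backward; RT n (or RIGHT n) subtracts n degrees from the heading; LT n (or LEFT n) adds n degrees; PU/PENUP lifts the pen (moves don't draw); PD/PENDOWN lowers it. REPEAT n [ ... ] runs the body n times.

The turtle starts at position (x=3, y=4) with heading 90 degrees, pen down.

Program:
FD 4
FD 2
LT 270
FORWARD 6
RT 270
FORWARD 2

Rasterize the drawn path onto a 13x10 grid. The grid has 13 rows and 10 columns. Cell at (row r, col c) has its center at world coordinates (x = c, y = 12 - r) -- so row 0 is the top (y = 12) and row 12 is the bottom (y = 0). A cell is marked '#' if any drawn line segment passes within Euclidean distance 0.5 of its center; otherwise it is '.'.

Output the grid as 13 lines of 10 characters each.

Segment 0: (3,4) -> (3,8)
Segment 1: (3,8) -> (3,10)
Segment 2: (3,10) -> (9,10)
Segment 3: (9,10) -> (9,12)

Answer: .........#
.........#
...#######
...#......
...#......
...#......
...#......
...#......
...#......
..........
..........
..........
..........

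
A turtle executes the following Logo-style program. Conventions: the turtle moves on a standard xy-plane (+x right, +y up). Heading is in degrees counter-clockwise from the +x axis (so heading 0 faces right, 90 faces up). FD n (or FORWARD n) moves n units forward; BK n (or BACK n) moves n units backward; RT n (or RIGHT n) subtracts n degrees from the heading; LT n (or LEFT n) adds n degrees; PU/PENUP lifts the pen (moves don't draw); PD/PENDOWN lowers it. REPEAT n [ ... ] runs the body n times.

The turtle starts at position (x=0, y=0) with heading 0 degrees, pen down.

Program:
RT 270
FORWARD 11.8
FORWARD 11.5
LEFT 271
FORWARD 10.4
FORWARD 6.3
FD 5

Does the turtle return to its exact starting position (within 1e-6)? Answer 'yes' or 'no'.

Executing turtle program step by step:
Start: pos=(0,0), heading=0, pen down
RT 270: heading 0 -> 90
FD 11.8: (0,0) -> (0,11.8) [heading=90, draw]
FD 11.5: (0,11.8) -> (0,23.3) [heading=90, draw]
LT 271: heading 90 -> 1
FD 10.4: (0,23.3) -> (10.398,23.482) [heading=1, draw]
FD 6.3: (10.398,23.482) -> (16.697,23.591) [heading=1, draw]
FD 5: (16.697,23.591) -> (21.697,23.679) [heading=1, draw]
Final: pos=(21.697,23.679), heading=1, 5 segment(s) drawn

Start position: (0, 0)
Final position: (21.697, 23.679)
Distance = 32.116; >= 1e-6 -> NOT closed

Answer: no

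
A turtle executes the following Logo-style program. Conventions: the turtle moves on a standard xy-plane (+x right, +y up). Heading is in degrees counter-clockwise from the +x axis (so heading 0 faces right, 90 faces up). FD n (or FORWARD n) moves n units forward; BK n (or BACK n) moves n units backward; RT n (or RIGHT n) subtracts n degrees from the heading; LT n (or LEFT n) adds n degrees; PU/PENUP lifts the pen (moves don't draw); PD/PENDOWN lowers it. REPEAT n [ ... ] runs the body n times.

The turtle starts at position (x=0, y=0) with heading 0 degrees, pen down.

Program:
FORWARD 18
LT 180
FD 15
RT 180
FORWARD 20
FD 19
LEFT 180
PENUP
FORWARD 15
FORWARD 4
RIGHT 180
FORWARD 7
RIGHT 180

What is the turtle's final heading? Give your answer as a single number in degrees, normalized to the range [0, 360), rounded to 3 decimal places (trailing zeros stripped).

Executing turtle program step by step:
Start: pos=(0,0), heading=0, pen down
FD 18: (0,0) -> (18,0) [heading=0, draw]
LT 180: heading 0 -> 180
FD 15: (18,0) -> (3,0) [heading=180, draw]
RT 180: heading 180 -> 0
FD 20: (3,0) -> (23,0) [heading=0, draw]
FD 19: (23,0) -> (42,0) [heading=0, draw]
LT 180: heading 0 -> 180
PU: pen up
FD 15: (42,0) -> (27,0) [heading=180, move]
FD 4: (27,0) -> (23,0) [heading=180, move]
RT 180: heading 180 -> 0
FD 7: (23,0) -> (30,0) [heading=0, move]
RT 180: heading 0 -> 180
Final: pos=(30,0), heading=180, 4 segment(s) drawn

Answer: 180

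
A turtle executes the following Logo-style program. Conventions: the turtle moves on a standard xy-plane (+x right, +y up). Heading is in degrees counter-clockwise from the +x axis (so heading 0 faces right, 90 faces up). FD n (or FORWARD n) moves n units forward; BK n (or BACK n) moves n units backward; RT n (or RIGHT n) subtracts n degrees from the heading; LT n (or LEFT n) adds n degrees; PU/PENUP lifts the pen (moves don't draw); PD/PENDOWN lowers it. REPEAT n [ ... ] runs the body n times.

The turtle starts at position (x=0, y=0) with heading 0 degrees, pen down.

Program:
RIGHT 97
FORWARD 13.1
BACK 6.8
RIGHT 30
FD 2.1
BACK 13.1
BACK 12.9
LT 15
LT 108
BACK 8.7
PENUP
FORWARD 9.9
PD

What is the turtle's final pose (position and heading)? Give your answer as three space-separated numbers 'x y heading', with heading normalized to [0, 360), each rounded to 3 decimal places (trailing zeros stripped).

Answer: 14.813 12.751 356

Derivation:
Executing turtle program step by step:
Start: pos=(0,0), heading=0, pen down
RT 97: heading 0 -> 263
FD 13.1: (0,0) -> (-1.596,-13.002) [heading=263, draw]
BK 6.8: (-1.596,-13.002) -> (-0.768,-6.253) [heading=263, draw]
RT 30: heading 263 -> 233
FD 2.1: (-0.768,-6.253) -> (-2.032,-7.93) [heading=233, draw]
BK 13.1: (-2.032,-7.93) -> (5.852,2.532) [heading=233, draw]
BK 12.9: (5.852,2.532) -> (13.616,12.834) [heading=233, draw]
LT 15: heading 233 -> 248
LT 108: heading 248 -> 356
BK 8.7: (13.616,12.834) -> (4.937,13.441) [heading=356, draw]
PU: pen up
FD 9.9: (4.937,13.441) -> (14.813,12.751) [heading=356, move]
PD: pen down
Final: pos=(14.813,12.751), heading=356, 6 segment(s) drawn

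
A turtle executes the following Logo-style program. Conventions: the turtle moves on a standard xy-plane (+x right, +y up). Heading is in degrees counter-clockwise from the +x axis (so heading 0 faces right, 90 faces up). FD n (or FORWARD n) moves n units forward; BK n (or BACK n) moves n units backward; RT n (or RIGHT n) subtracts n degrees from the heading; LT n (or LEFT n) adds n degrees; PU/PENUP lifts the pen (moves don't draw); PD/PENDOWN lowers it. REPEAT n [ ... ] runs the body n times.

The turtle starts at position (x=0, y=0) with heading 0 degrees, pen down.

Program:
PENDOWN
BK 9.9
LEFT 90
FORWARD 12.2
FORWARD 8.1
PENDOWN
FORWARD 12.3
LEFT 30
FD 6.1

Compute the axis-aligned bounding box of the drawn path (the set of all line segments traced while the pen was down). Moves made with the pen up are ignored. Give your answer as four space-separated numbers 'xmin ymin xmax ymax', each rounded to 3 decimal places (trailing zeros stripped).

Answer: -12.95 0 0 37.883

Derivation:
Executing turtle program step by step:
Start: pos=(0,0), heading=0, pen down
PD: pen down
BK 9.9: (0,0) -> (-9.9,0) [heading=0, draw]
LT 90: heading 0 -> 90
FD 12.2: (-9.9,0) -> (-9.9,12.2) [heading=90, draw]
FD 8.1: (-9.9,12.2) -> (-9.9,20.3) [heading=90, draw]
PD: pen down
FD 12.3: (-9.9,20.3) -> (-9.9,32.6) [heading=90, draw]
LT 30: heading 90 -> 120
FD 6.1: (-9.9,32.6) -> (-12.95,37.883) [heading=120, draw]
Final: pos=(-12.95,37.883), heading=120, 5 segment(s) drawn

Segment endpoints: x in {-12.95, -9.9, 0}, y in {0, 12.2, 20.3, 32.6, 37.883}
xmin=-12.95, ymin=0, xmax=0, ymax=37.883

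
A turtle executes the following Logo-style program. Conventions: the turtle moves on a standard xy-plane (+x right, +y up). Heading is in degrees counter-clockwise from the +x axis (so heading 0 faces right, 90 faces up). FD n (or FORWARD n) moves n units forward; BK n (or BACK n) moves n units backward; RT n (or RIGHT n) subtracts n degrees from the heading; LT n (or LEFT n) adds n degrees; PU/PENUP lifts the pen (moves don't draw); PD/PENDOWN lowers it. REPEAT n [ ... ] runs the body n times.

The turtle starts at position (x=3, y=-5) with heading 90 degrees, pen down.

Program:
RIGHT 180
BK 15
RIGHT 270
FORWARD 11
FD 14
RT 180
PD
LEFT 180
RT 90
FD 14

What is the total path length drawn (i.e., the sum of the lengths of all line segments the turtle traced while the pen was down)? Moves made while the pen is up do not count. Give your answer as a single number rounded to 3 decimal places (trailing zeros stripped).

Executing turtle program step by step:
Start: pos=(3,-5), heading=90, pen down
RT 180: heading 90 -> 270
BK 15: (3,-5) -> (3,10) [heading=270, draw]
RT 270: heading 270 -> 0
FD 11: (3,10) -> (14,10) [heading=0, draw]
FD 14: (14,10) -> (28,10) [heading=0, draw]
RT 180: heading 0 -> 180
PD: pen down
LT 180: heading 180 -> 0
RT 90: heading 0 -> 270
FD 14: (28,10) -> (28,-4) [heading=270, draw]
Final: pos=(28,-4), heading=270, 4 segment(s) drawn

Segment lengths:
  seg 1: (3,-5) -> (3,10), length = 15
  seg 2: (3,10) -> (14,10), length = 11
  seg 3: (14,10) -> (28,10), length = 14
  seg 4: (28,10) -> (28,-4), length = 14
Total = 54

Answer: 54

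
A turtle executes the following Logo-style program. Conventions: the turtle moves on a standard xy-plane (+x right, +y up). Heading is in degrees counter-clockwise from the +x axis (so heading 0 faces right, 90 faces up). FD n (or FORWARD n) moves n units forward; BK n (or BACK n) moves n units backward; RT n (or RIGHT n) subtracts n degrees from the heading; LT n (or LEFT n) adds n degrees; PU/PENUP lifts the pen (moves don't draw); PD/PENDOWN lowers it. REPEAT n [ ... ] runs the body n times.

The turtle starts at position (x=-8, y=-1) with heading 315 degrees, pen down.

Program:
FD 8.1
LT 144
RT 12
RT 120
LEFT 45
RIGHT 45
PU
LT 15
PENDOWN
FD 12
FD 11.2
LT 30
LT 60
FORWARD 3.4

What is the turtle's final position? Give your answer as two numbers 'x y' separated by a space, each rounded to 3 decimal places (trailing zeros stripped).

Answer: 20.843 -10.663

Derivation:
Executing turtle program step by step:
Start: pos=(-8,-1), heading=315, pen down
FD 8.1: (-8,-1) -> (-2.272,-6.728) [heading=315, draw]
LT 144: heading 315 -> 99
RT 12: heading 99 -> 87
RT 120: heading 87 -> 327
LT 45: heading 327 -> 12
RT 45: heading 12 -> 327
PU: pen up
LT 15: heading 327 -> 342
PD: pen down
FD 12: (-2.272,-6.728) -> (9.14,-10.436) [heading=342, draw]
FD 11.2: (9.14,-10.436) -> (19.792,-13.897) [heading=342, draw]
LT 30: heading 342 -> 12
LT 60: heading 12 -> 72
FD 3.4: (19.792,-13.897) -> (20.843,-10.663) [heading=72, draw]
Final: pos=(20.843,-10.663), heading=72, 4 segment(s) drawn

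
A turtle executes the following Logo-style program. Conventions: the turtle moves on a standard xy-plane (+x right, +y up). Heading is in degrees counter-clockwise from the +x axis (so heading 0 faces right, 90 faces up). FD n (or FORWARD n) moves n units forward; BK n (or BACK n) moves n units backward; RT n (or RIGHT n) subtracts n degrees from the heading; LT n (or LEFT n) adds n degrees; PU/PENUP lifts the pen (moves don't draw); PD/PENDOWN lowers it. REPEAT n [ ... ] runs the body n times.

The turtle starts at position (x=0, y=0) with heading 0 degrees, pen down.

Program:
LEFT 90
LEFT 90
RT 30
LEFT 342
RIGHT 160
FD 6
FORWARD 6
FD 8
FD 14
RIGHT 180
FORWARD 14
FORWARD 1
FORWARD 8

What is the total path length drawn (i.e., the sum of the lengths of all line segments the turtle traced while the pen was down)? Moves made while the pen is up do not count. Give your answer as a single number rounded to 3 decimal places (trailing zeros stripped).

Executing turtle program step by step:
Start: pos=(0,0), heading=0, pen down
LT 90: heading 0 -> 90
LT 90: heading 90 -> 180
RT 30: heading 180 -> 150
LT 342: heading 150 -> 132
RT 160: heading 132 -> 332
FD 6: (0,0) -> (5.298,-2.817) [heading=332, draw]
FD 6: (5.298,-2.817) -> (10.595,-5.634) [heading=332, draw]
FD 8: (10.595,-5.634) -> (17.659,-9.389) [heading=332, draw]
FD 14: (17.659,-9.389) -> (30.02,-15.962) [heading=332, draw]
RT 180: heading 332 -> 152
FD 14: (30.02,-15.962) -> (17.659,-9.389) [heading=152, draw]
FD 1: (17.659,-9.389) -> (16.776,-8.92) [heading=152, draw]
FD 8: (16.776,-8.92) -> (9.712,-5.164) [heading=152, draw]
Final: pos=(9.712,-5.164), heading=152, 7 segment(s) drawn

Segment lengths:
  seg 1: (0,0) -> (5.298,-2.817), length = 6
  seg 2: (5.298,-2.817) -> (10.595,-5.634), length = 6
  seg 3: (10.595,-5.634) -> (17.659,-9.389), length = 8
  seg 4: (17.659,-9.389) -> (30.02,-15.962), length = 14
  seg 5: (30.02,-15.962) -> (17.659,-9.389), length = 14
  seg 6: (17.659,-9.389) -> (16.776,-8.92), length = 1
  seg 7: (16.776,-8.92) -> (9.712,-5.164), length = 8
Total = 57

Answer: 57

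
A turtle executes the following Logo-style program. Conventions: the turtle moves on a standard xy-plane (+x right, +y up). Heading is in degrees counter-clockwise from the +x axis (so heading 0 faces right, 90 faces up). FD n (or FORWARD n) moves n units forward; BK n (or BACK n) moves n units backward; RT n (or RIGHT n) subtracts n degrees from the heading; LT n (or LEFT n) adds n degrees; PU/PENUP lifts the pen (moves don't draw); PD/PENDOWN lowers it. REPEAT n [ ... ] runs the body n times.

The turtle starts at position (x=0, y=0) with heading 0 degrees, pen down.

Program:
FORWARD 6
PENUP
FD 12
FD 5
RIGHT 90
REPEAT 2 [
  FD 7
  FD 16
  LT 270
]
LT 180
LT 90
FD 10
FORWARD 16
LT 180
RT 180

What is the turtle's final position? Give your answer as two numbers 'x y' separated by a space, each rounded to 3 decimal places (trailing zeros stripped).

Executing turtle program step by step:
Start: pos=(0,0), heading=0, pen down
FD 6: (0,0) -> (6,0) [heading=0, draw]
PU: pen up
FD 12: (6,0) -> (18,0) [heading=0, move]
FD 5: (18,0) -> (23,0) [heading=0, move]
RT 90: heading 0 -> 270
REPEAT 2 [
  -- iteration 1/2 --
  FD 7: (23,0) -> (23,-7) [heading=270, move]
  FD 16: (23,-7) -> (23,-23) [heading=270, move]
  LT 270: heading 270 -> 180
  -- iteration 2/2 --
  FD 7: (23,-23) -> (16,-23) [heading=180, move]
  FD 16: (16,-23) -> (0,-23) [heading=180, move]
  LT 270: heading 180 -> 90
]
LT 180: heading 90 -> 270
LT 90: heading 270 -> 0
FD 10: (0,-23) -> (10,-23) [heading=0, move]
FD 16: (10,-23) -> (26,-23) [heading=0, move]
LT 180: heading 0 -> 180
RT 180: heading 180 -> 0
Final: pos=(26,-23), heading=0, 1 segment(s) drawn

Answer: 26 -23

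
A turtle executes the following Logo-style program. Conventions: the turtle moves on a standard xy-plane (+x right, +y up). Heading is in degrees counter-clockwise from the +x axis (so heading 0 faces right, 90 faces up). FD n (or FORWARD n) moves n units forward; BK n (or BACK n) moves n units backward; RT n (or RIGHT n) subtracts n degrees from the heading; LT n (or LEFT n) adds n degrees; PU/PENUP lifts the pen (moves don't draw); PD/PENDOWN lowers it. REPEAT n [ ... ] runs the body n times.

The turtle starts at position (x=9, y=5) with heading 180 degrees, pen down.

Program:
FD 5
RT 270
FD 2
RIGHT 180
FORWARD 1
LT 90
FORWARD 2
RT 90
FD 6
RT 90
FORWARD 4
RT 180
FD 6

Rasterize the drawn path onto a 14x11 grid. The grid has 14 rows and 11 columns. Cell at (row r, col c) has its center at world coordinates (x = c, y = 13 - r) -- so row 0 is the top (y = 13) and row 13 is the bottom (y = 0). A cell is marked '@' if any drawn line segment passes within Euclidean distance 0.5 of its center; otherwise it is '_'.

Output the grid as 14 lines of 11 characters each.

Answer: ___________
___________
___________
@@@@@@@____
__@________
__@________
__@________
__@________
__@_@@@@@@_
__@@@______
____@______
___________
___________
___________

Derivation:
Segment 0: (9,5) -> (4,5)
Segment 1: (4,5) -> (4,3)
Segment 2: (4,3) -> (4,4)
Segment 3: (4,4) -> (2,4)
Segment 4: (2,4) -> (2,10)
Segment 5: (2,10) -> (6,10)
Segment 6: (6,10) -> (-0,10)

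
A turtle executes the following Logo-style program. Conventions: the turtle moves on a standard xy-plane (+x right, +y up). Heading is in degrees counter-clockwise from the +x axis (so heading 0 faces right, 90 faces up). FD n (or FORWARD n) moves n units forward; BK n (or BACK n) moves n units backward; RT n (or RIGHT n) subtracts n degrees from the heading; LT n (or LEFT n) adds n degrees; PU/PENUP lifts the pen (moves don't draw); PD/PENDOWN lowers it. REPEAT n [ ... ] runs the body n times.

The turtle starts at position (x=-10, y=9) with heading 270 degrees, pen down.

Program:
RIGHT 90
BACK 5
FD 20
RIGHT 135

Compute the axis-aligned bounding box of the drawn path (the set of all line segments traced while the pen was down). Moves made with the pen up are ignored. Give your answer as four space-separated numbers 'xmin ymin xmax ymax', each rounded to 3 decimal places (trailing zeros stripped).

Answer: -25 9 -5 9

Derivation:
Executing turtle program step by step:
Start: pos=(-10,9), heading=270, pen down
RT 90: heading 270 -> 180
BK 5: (-10,9) -> (-5,9) [heading=180, draw]
FD 20: (-5,9) -> (-25,9) [heading=180, draw]
RT 135: heading 180 -> 45
Final: pos=(-25,9), heading=45, 2 segment(s) drawn

Segment endpoints: x in {-25, -10, -5}, y in {9, 9}
xmin=-25, ymin=9, xmax=-5, ymax=9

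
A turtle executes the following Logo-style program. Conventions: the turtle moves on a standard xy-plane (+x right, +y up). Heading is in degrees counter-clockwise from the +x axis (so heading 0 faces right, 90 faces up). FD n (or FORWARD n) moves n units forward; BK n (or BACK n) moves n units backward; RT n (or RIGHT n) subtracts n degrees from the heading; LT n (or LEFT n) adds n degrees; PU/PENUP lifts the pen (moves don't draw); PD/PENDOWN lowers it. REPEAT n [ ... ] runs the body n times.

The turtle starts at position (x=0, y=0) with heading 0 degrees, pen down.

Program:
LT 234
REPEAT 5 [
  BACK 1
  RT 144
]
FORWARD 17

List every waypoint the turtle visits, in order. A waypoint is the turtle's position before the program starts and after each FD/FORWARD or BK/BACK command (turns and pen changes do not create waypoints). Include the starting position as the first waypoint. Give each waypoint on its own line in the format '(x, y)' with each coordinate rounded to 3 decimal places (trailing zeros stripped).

Answer: (0, 0)
(0.588, 0.809)
(0.588, -0.191)
(0, 0.618)
(0.951, 0.309)
(0, 0)
(-9.992, -13.753)

Derivation:
Executing turtle program step by step:
Start: pos=(0,0), heading=0, pen down
LT 234: heading 0 -> 234
REPEAT 5 [
  -- iteration 1/5 --
  BK 1: (0,0) -> (0.588,0.809) [heading=234, draw]
  RT 144: heading 234 -> 90
  -- iteration 2/5 --
  BK 1: (0.588,0.809) -> (0.588,-0.191) [heading=90, draw]
  RT 144: heading 90 -> 306
  -- iteration 3/5 --
  BK 1: (0.588,-0.191) -> (0,0.618) [heading=306, draw]
  RT 144: heading 306 -> 162
  -- iteration 4/5 --
  BK 1: (0,0.618) -> (0.951,0.309) [heading=162, draw]
  RT 144: heading 162 -> 18
  -- iteration 5/5 --
  BK 1: (0.951,0.309) -> (0,0) [heading=18, draw]
  RT 144: heading 18 -> 234
]
FD 17: (0,0) -> (-9.992,-13.753) [heading=234, draw]
Final: pos=(-9.992,-13.753), heading=234, 6 segment(s) drawn
Waypoints (7 total):
(0, 0)
(0.588, 0.809)
(0.588, -0.191)
(0, 0.618)
(0.951, 0.309)
(0, 0)
(-9.992, -13.753)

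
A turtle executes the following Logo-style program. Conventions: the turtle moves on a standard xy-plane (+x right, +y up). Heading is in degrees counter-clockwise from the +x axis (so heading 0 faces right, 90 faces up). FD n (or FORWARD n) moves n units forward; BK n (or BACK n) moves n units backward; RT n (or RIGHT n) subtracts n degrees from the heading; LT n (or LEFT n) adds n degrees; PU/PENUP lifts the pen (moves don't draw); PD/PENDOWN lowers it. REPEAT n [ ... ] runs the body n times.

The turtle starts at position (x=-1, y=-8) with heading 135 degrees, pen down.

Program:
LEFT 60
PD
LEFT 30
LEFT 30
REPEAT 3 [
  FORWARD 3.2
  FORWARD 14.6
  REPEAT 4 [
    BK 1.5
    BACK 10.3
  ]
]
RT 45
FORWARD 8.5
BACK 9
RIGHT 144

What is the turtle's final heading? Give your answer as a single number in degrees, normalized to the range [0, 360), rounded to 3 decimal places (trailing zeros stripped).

Answer: 66

Derivation:
Executing turtle program step by step:
Start: pos=(-1,-8), heading=135, pen down
LT 60: heading 135 -> 195
PD: pen down
LT 30: heading 195 -> 225
LT 30: heading 225 -> 255
REPEAT 3 [
  -- iteration 1/3 --
  FD 3.2: (-1,-8) -> (-1.828,-11.091) [heading=255, draw]
  FD 14.6: (-1.828,-11.091) -> (-5.607,-25.193) [heading=255, draw]
  REPEAT 4 [
    -- iteration 1/4 --
    BK 1.5: (-5.607,-25.193) -> (-5.219,-23.745) [heading=255, draw]
    BK 10.3: (-5.219,-23.745) -> (-2.553,-13.796) [heading=255, draw]
    -- iteration 2/4 --
    BK 1.5: (-2.553,-13.796) -> (-2.165,-12.347) [heading=255, draw]
    BK 10.3: (-2.165,-12.347) -> (0.501,-2.398) [heading=255, draw]
    -- iteration 3/4 --
    BK 1.5: (0.501,-2.398) -> (0.889,-0.949) [heading=255, draw]
    BK 10.3: (0.889,-0.949) -> (3.555,9) [heading=255, draw]
    -- iteration 4/4 --
    BK 1.5: (3.555,9) -> (3.943,10.449) [heading=255, draw]
    BK 10.3: (3.943,10.449) -> (6.609,20.398) [heading=255, draw]
  ]
  -- iteration 2/3 --
  FD 3.2: (6.609,20.398) -> (5.781,17.307) [heading=255, draw]
  FD 14.6: (5.781,17.307) -> (2.002,3.205) [heading=255, draw]
  REPEAT 4 [
    -- iteration 1/4 --
    BK 1.5: (2.002,3.205) -> (2.391,4.654) [heading=255, draw]
    BK 10.3: (2.391,4.654) -> (5.056,14.603) [heading=255, draw]
    -- iteration 2/4 --
    BK 1.5: (5.056,14.603) -> (5.445,16.052) [heading=255, draw]
    BK 10.3: (5.445,16.052) -> (8.11,26.001) [heading=255, draw]
    -- iteration 3/4 --
    BK 1.5: (8.11,26.001) -> (8.499,27.449) [heading=255, draw]
    BK 10.3: (8.499,27.449) -> (11.164,37.399) [heading=255, draw]
    -- iteration 4/4 --
    BK 1.5: (11.164,37.399) -> (11.553,38.847) [heading=255, draw]
    BK 10.3: (11.553,38.847) -> (14.219,48.796) [heading=255, draw]
  ]
  -- iteration 3/3 --
  FD 3.2: (14.219,48.796) -> (13.39,45.705) [heading=255, draw]
  FD 14.6: (13.39,45.705) -> (9.612,31.603) [heading=255, draw]
  REPEAT 4 [
    -- iteration 1/4 --
    BK 1.5: (9.612,31.603) -> (10,33.052) [heading=255, draw]
    BK 10.3: (10,33.052) -> (12.666,43.001) [heading=255, draw]
    -- iteration 2/4 --
    BK 1.5: (12.666,43.001) -> (13.054,44.45) [heading=255, draw]
    BK 10.3: (13.054,44.45) -> (15.72,54.399) [heading=255, draw]
    -- iteration 3/4 --
    BK 1.5: (15.72,54.399) -> (16.108,55.848) [heading=255, draw]
    BK 10.3: (16.108,55.848) -> (18.774,65.797) [heading=255, draw]
    -- iteration 4/4 --
    BK 1.5: (18.774,65.797) -> (19.162,67.246) [heading=255, draw]
    BK 10.3: (19.162,67.246) -> (21.828,77.195) [heading=255, draw]
  ]
]
RT 45: heading 255 -> 210
FD 8.5: (21.828,77.195) -> (14.467,72.945) [heading=210, draw]
BK 9: (14.467,72.945) -> (22.261,77.445) [heading=210, draw]
RT 144: heading 210 -> 66
Final: pos=(22.261,77.445), heading=66, 32 segment(s) drawn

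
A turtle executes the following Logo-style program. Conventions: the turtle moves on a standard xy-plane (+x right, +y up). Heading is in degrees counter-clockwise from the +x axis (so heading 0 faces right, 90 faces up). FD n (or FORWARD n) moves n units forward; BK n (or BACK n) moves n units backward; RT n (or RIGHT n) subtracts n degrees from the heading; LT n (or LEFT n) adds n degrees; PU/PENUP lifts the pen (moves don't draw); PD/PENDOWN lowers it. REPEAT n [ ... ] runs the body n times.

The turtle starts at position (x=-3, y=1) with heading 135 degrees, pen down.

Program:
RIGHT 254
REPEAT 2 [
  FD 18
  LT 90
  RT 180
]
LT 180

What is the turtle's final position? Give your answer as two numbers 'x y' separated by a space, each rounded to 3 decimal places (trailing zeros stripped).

Answer: -27.47 -6.017

Derivation:
Executing turtle program step by step:
Start: pos=(-3,1), heading=135, pen down
RT 254: heading 135 -> 241
REPEAT 2 [
  -- iteration 1/2 --
  FD 18: (-3,1) -> (-11.727,-14.743) [heading=241, draw]
  LT 90: heading 241 -> 331
  RT 180: heading 331 -> 151
  -- iteration 2/2 --
  FD 18: (-11.727,-14.743) -> (-27.47,-6.017) [heading=151, draw]
  LT 90: heading 151 -> 241
  RT 180: heading 241 -> 61
]
LT 180: heading 61 -> 241
Final: pos=(-27.47,-6.017), heading=241, 2 segment(s) drawn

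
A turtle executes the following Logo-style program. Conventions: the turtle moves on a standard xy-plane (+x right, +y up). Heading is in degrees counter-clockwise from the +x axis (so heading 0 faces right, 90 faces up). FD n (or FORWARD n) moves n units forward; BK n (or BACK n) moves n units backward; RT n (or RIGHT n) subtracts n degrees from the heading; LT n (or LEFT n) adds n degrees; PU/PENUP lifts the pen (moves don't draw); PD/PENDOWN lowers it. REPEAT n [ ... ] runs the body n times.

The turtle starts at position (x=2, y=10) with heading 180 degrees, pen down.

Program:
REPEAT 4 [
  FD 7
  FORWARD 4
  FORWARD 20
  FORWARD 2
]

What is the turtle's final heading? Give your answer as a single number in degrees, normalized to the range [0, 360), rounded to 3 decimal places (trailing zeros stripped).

Answer: 180

Derivation:
Executing turtle program step by step:
Start: pos=(2,10), heading=180, pen down
REPEAT 4 [
  -- iteration 1/4 --
  FD 7: (2,10) -> (-5,10) [heading=180, draw]
  FD 4: (-5,10) -> (-9,10) [heading=180, draw]
  FD 20: (-9,10) -> (-29,10) [heading=180, draw]
  FD 2: (-29,10) -> (-31,10) [heading=180, draw]
  -- iteration 2/4 --
  FD 7: (-31,10) -> (-38,10) [heading=180, draw]
  FD 4: (-38,10) -> (-42,10) [heading=180, draw]
  FD 20: (-42,10) -> (-62,10) [heading=180, draw]
  FD 2: (-62,10) -> (-64,10) [heading=180, draw]
  -- iteration 3/4 --
  FD 7: (-64,10) -> (-71,10) [heading=180, draw]
  FD 4: (-71,10) -> (-75,10) [heading=180, draw]
  FD 20: (-75,10) -> (-95,10) [heading=180, draw]
  FD 2: (-95,10) -> (-97,10) [heading=180, draw]
  -- iteration 4/4 --
  FD 7: (-97,10) -> (-104,10) [heading=180, draw]
  FD 4: (-104,10) -> (-108,10) [heading=180, draw]
  FD 20: (-108,10) -> (-128,10) [heading=180, draw]
  FD 2: (-128,10) -> (-130,10) [heading=180, draw]
]
Final: pos=(-130,10), heading=180, 16 segment(s) drawn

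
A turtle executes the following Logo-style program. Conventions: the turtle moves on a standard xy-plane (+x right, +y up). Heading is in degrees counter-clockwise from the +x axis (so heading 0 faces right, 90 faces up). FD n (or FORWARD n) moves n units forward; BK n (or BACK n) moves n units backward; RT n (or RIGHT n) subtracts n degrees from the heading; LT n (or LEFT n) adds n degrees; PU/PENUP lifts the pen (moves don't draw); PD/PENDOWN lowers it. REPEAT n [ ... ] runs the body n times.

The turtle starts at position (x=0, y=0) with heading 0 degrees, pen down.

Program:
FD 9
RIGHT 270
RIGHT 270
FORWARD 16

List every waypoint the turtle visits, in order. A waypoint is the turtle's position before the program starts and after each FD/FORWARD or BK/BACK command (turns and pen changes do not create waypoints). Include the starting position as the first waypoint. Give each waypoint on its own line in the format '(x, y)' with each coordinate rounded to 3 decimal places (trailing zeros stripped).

Answer: (0, 0)
(9, 0)
(-7, 0)

Derivation:
Executing turtle program step by step:
Start: pos=(0,0), heading=0, pen down
FD 9: (0,0) -> (9,0) [heading=0, draw]
RT 270: heading 0 -> 90
RT 270: heading 90 -> 180
FD 16: (9,0) -> (-7,0) [heading=180, draw]
Final: pos=(-7,0), heading=180, 2 segment(s) drawn
Waypoints (3 total):
(0, 0)
(9, 0)
(-7, 0)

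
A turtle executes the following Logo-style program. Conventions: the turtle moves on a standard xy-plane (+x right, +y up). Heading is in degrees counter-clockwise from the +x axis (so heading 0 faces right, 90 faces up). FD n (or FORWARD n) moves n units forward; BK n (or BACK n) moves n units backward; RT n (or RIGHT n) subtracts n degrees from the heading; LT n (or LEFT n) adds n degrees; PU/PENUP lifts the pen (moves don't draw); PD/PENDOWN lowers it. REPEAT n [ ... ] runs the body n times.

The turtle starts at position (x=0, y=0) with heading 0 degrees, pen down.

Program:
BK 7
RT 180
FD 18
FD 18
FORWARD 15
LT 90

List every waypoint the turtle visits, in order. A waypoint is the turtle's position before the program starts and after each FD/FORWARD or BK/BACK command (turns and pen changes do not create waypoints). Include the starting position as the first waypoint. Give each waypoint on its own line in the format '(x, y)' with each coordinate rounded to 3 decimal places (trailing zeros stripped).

Executing turtle program step by step:
Start: pos=(0,0), heading=0, pen down
BK 7: (0,0) -> (-7,0) [heading=0, draw]
RT 180: heading 0 -> 180
FD 18: (-7,0) -> (-25,0) [heading=180, draw]
FD 18: (-25,0) -> (-43,0) [heading=180, draw]
FD 15: (-43,0) -> (-58,0) [heading=180, draw]
LT 90: heading 180 -> 270
Final: pos=(-58,0), heading=270, 4 segment(s) drawn
Waypoints (5 total):
(0, 0)
(-7, 0)
(-25, 0)
(-43, 0)
(-58, 0)

Answer: (0, 0)
(-7, 0)
(-25, 0)
(-43, 0)
(-58, 0)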